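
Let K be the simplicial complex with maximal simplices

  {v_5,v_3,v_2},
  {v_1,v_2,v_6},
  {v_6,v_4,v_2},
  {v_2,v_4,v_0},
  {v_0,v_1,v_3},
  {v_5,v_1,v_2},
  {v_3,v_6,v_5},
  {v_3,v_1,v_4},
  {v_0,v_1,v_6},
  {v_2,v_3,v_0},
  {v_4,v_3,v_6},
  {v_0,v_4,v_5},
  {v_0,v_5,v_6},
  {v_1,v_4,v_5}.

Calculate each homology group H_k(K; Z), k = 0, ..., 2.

We work with the vertex ordering v_0 < v_1 < v_2 < v_3 < v_4 < v_5 < v_6. The simplices of K, each written with vertices in increasing order, are:

  0-simplices (7): [v_0], [v_1], [v_2], [v_3], [v_4], [v_5], [v_6]
  1-simplices (21): (21 of them)
  2-simplices (14): (14 of them)

giving chain groups C_0 ≅ Z^7, C_1 ≅ Z^21, C_2 ≅ Z^14.

∂_1: C_1 → C_0 sends each edge [p,q] (with p < q) to q − p. For instance
  ∂[v_1,v_3] = [v_3] − [v_1].
As a 7×21 matrix over Z this has rank 6, with invariant factors (1,1,1,1,1,1).

The boundary map ∂_2: C_2 → C_1 sends each 2-simplex [p,q,r] to [q,r] − [p,r] + [p,q]. For instance
  ∂[v_3,v_4,v_6] = [v_4,v_6] − [v_3,v_6] + [v_3,v_4],
  ∂[v_0,v_1,v_6] = [v_1,v_6] − [v_0,v_6] + [v_0,v_1].
This gives a 21×14 integer matrix of rank 13; reducing to Smith normal form yields diagonal entries (1,1,1,1,1,1,1,1,1,1,1,1,1).

From H_k ≅ ker(∂_k) / im(∂_{k+1}) we obtain:

  H_0: rank C_0 − rank ∂_1 = 7 − 6 = 1, and the invariant factors of ∂_1 are all 1, so H_0 ≅ Z.
  H_1: rank ker ∂_1 − rank ∂_2 = (21 − 6) − 13 = 2, and the invariant factors of ∂_2 are all 1, so H_1 ≅ Z^2.
  H_2: rank ker ∂_2 − rank ∂_3 = (14 − 13) − 0 = 1, and there is no ∂_3, so H_2 ≅ Z.

As a check, the Euler characteristic is 7 − 21 + 14 = 0, which agrees with 1 − 2 + 1 = 0.

H_0 ≅ Z,  H_1 ≅ Z^2,  H_2 ≅ Z.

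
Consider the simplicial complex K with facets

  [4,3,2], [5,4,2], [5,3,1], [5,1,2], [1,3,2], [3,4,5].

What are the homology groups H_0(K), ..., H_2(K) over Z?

Take the total order 1 < 2 < 3 < 4 < 5 on the vertex set. Then K (dimension 2) consists of the simplices:

  0-simplices (5): [1], [2], [3], [4], [5]
  1-simplices (9): [1,2], [1,3], [1,5], [2,3], [2,4], [2,5], [3,4], [3,5], [4,5]
  2-simplices (6): [1,2,3], [1,2,5], [1,3,5], [2,3,4], [2,4,5], [3,4,5]

Hence C_0 ≅ Z^5, C_1 ≅ Z^9, C_2 ≅ Z^6.

The boundary map ∂_1: C_1 → C_0 sends each edge [p,q] (with p < q) to q − p.
As a 5×9 matrix over Z this has rank 4, with invariant factors (1,1,1,1).

Boundary ∂_2: C_2 → C_1 acts by ∂[p,q,r] = [q,r] − [p,r] + [p,q]. For instance
  ∂[2,3,4] = [3,4] − [2,4] + [2,3],
  ∂[2,4,5] = [4,5] − [2,5] + [2,4].
The 9×6 boundary matrix has rank 5 and Smith normal form diag(1,1,1,1,1).

Now H_k = ker ∂_k / im ∂_{k+1}, so:

  H_0: rank C_0 − rank ∂_1 = 5 − 4 = 1, and the invariant factors of ∂_1 are all 1, so H_0 = Z.
  H_1: rank ker ∂_1 − rank ∂_2 = (9 − 4) − 5 = 0, and the invariant factors of ∂_2 are all 1, so H_1 = 0.
  H_2: rank ker ∂_2 − rank ∂_3 = (6 − 5) − 0 = 1, and there is no ∂_3, so H_2 = Z.

As a check, the Euler characteristic is 5 − 9 + 6 = 2, which agrees with 1 − 0 + 1 = 2.
(K is a triangulation of the 2-sphere S^2.)

H_0 = Z,  H_1 = 0,  H_2 = Z.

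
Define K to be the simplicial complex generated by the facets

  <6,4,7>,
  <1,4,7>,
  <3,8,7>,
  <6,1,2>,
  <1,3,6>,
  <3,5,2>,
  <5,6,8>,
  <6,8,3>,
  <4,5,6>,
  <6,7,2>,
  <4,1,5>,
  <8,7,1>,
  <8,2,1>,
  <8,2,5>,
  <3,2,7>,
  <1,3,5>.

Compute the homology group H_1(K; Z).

H_1 = Z^2.

Fix the vertex order 1 < 2 < 3 < 4 < 5 < 6 < 7 < 8 and write every simplex with vertices in increasing order. Then dim K = 2 and the simplices of K are:

  0-simplices (8): [1], [2], [3], [4], [5], [6], [7], [8]
  1-simplices (24): (24 of them)
  2-simplices (16): [1,2,6], [1,2,8], [1,3,5], [1,3,6], [1,4,5], [1,4,7], [1,7,8], [2,3,5], [2,3,7], [2,5,8], [2,6,7], [3,6,8], [3,7,8], [4,5,6], [4,6,7], [5,6,8]

giving chain groups C_0 ≅ Z^8, C_1 ≅ Z^24, C_2 ≅ Z^16.

The boundary map ∂_1: C_1 → C_0 maps an edge to its endpoints' difference, ∂[p,q] = q − p. For instance
  ∂[7,8] = [8] − [7].
The resulting 8×24 matrix has rank 7, and its Smith normal form has invariant factors (1,1,1,1,1,1,1).

∂_2: C_2 → C_1 acts by ∂[p,q,r] = [q,r] − [p,r] + [p,q]. For instance
  ∂[1,3,6] = [3,6] − [1,6] + [1,3],
  ∂[1,2,8] = [2,8] − [1,8] + [1,2].
The resulting 24×16 matrix has rank 15, and its Smith normal form has invariant factors (1,1,1,1,1,1,1,1,1,1,1,1,1,1,1).

Computing H_k = (kernel of ∂_k) / (image of ∂_{k+1}):

  H_1: rank ker ∂_1 − rank ∂_2 = (24 − 7) − 15 = 2, and the invariant factors of ∂_2 are all 1, so H_1 = Z^2.

(K is a triangulation of the torus T^2.)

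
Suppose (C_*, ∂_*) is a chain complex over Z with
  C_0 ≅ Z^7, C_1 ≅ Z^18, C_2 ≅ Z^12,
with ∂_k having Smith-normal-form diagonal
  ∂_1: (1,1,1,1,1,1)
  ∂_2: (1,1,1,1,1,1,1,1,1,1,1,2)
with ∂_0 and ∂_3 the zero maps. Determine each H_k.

H_0: b_0 = 7 − 0 − 6 = 1; torsion from ∂_1 factors > 1: none. So H_0 ≅ Z.
H_1: b_1 = 18 − 6 − 12 = 0; torsion from ∂_2 factors > 1: [2]. So H_1 ≅ Z/2.
H_2: b_2 = 12 − 12 − 0 = 0; torsion from ∂_3 factors > 1: none. So H_2 ≅ 0.

H_0 ≅ Z,  H_1 ≅ Z/2,  H_2 = 0.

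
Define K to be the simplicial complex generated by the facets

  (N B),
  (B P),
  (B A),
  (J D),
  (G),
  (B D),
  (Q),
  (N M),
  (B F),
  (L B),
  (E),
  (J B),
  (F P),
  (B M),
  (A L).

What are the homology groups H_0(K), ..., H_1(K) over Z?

H_0 ≅ Z^4,  H_1 ≅ Z^4.

We work with the vertex ordering A < B < D < E < F < G < J < L < M < N < P < Q. The simplices of K, each written with vertices in increasing order, are:

  0-simplices (12): A, B, D, E, F, G, J, L, M, N, P, Q
  1-simplices (12): AB, AL, BD, BF, BJ, BL, BM, BN, BP, DJ, FP, MN

giving chain groups C_0 ≅ Z^12, C_1 ≅ Z^12.

Boundary ∂_1: C_1 → C_0 maps an edge to its endpoints' difference, ∂[p,q] = q − p.
The 12×12 boundary matrix has rank 8 and Smith normal form diag(1,1,1,1,1,1,1,1).

Now H_k = ker ∂_k / im ∂_{k+1}, so:

  H_0: rank C_0 − rank ∂_1 = 12 − 8 = 4, and the invariant factors of ∂_1 are all 1, so H_0 = Z^4.
  H_1: rank ker ∂_1 − rank ∂_2 = (12 − 8) − 0 = 4, and there is no ∂_2, so H_1 = Z^4.

(K is a triangulation of the disjoint union of a set of 3 points and a wedge of 4 circles.)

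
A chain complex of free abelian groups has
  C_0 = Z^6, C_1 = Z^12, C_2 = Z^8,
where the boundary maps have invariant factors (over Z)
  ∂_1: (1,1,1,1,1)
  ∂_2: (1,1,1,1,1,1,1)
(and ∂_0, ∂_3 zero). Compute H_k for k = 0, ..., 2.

H_0: b_0 = 6 − 0 − 5 = 1; torsion from ∂_1 factors > 1: none. So H_0 = Z.
H_1: b_1 = 12 − 5 − 7 = 0; torsion from ∂_2 factors > 1: none. So H_1 = 0.
H_2: b_2 = 8 − 7 − 0 = 1; torsion from ∂_3 factors > 1: none. So H_2 = Z.

H_0 = Z,  H_1 = 0,  H_2 = Z.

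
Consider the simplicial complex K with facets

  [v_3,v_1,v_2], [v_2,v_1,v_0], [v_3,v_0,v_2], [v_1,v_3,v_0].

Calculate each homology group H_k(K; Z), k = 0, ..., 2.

Take the total order v_0 < v_1 < v_2 < v_3 on the vertex set. Then K (dimension 2) consists of the simplices:

  0-simplices (4): [v_0], [v_1], [v_2], [v_3]
  1-simplices (6): [v_0,v_1], [v_0,v_2], [v_0,v_3], [v_1,v_2], [v_1,v_3], [v_2,v_3]
  2-simplices (4): [v_0,v_1,v_2], [v_0,v_1,v_3], [v_0,v_2,v_3], [v_1,v_2,v_3]

giving chain groups C_0 ≅ Z^4, C_1 ≅ Z^6, C_2 ≅ Z^4.

The boundary map ∂_1: C_1 → C_0 sends each edge [p,q] (with p < q) to q − p. For instance
  ∂[v_1,v_3] = [v_3] − [v_1].
The resulting 4×6 matrix has rank 3, and its Smith normal form has invariant factors (1,1,1).

∂_2: C_2 → C_1 maps a triangle to the signed sum of its edges. For instance
  ∂[v_1,v_2,v_3] = [v_2,v_3] − [v_1,v_3] + [v_1,v_2],
  ∂[v_0,v_2,v_3] = [v_2,v_3] − [v_0,v_3] + [v_0,v_2].
The resulting 6×4 matrix has rank 3, and its Smith normal form has invariant factors (1,1,1).

Now H_k = ker ∂_k / im ∂_{k+1}, so:

  H_0: rank C_0 − rank ∂_1 = 4 − 3 = 1, and the invariant factors of ∂_1 are all 1, so H_0 = Z.
  H_1: rank ker ∂_1 − rank ∂_2 = (6 − 3) − 3 = 0, and the invariant factors of ∂_2 are all 1, so H_1 = 0.
  H_2: rank ker ∂_2 − rank ∂_3 = (4 − 3) − 0 = 1, and there is no ∂_3, so H_2 = Z.

As a check, the Euler characteristic is 4 − 6 + 4 = 2, which agrees with 1 − 0 + 1 = 2.

H_0 ≅ Z,  H_1 = 0,  H_2 ≅ Z.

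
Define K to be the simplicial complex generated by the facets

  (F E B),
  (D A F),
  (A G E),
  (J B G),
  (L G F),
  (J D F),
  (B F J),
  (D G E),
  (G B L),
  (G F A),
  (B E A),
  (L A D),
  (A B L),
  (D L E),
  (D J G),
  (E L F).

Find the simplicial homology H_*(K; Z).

Fix the vertex order A < B < D < E < F < G < J < L and write every simplex with vertices in increasing order. Then dim K = 2 and the simplices of K are:

  0-simplices (8): A, B, D, E, F, G, J, L
  1-simplices (24): AB, AD, AE, AF, AG, AL, BE, BF, BG, BJ, BL, DE, DF, DG, DJ, DL, EF, EG, EL, FG, FJ, FL, GJ, GL
  2-simplices (16): ABE, ABL, ADF, ADL, AEG, AFG, BEF, BFJ, BGJ, BGL, DEG, DEL, DFJ, DGJ, EFL, FGL

giving chain groups C_0 ≅ Z^8, C_1 ≅ Z^24, C_2 ≅ Z^16.

∂_1: C_1 → C_0 sends each edge [p,q] (with p < q) to q − p. For instance
  ∂EL = L − E.
This gives a 8×24 integer matrix of rank 7; reducing to Smith normal form yields diagonal entries (1,1,1,1,1,1,1).

The boundary map ∂_2: C_2 → C_1 maps a triangle to the signed sum of its edges. For instance
  ∂BGJ = GJ − BJ + BG,
  ∂DEL = EL − DL + DE.
The resulting 24×16 matrix has rank 15, and its Smith normal form has invariant factors (1,1,1,1,1,1,1,1,1,1,1,1,1,1,1).

From H_k ≅ ker(∂_k) / im(∂_{k+1}) we obtain:

  H_0: rank C_0 − rank ∂_1 = 8 − 7 = 1, and the invariant factors of ∂_1 are all 1, so H_0 ≅ Z.
  H_1: rank ker ∂_1 − rank ∂_2 = (24 − 7) − 15 = 2, and the invariant factors of ∂_2 are all 1, so H_1 ≅ Z^2.
  H_2: rank ker ∂_2 − rank ∂_3 = (16 − 15) − 0 = 1, and there is no ∂_3, so H_2 ≅ Z.

As a check, the Euler characteristic is 8 − 24 + 16 = 0, which agrees with 1 − 2 + 1 = 0.

H_0 = Z,  H_1 = Z^2,  H_2 = Z.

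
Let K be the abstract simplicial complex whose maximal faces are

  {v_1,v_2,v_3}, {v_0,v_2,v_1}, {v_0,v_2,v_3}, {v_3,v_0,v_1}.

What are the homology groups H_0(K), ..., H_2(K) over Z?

H_0 ≅ Z,  H_1 = 0,  H_2 ≅ Z.

We work with the vertex ordering v_0 < v_1 < v_2 < v_3. The simplices of K, each written with vertices in increasing order, are:

  0-simplices (4): [v_0], [v_1], [v_2], [v_3]
  1-simplices (6): [v_0,v_1], [v_0,v_2], [v_0,v_3], [v_1,v_2], [v_1,v_3], [v_2,v_3]
  2-simplices (4): [v_0,v_1,v_2], [v_0,v_1,v_3], [v_0,v_2,v_3], [v_1,v_2,v_3]

Hence C_0 ≅ Z^4, C_1 ≅ Z^6, C_2 ≅ Z^4.

The boundary map ∂_1: C_1 → C_0 maps an edge to its endpoints' difference, ∂[p,q] = q − p.
The 4×6 boundary matrix has rank 3 and Smith normal form diag(1,1,1).

Boundary ∂_2: C_2 → C_1 maps a triangle to the signed sum of its edges. For instance
  ∂[v_0,v_1,v_2] = [v_1,v_2] − [v_0,v_2] + [v_0,v_1],
  ∂[v_0,v_2,v_3] = [v_2,v_3] − [v_0,v_3] + [v_0,v_2].
The resulting 6×4 matrix has rank 3, and its Smith normal form has invariant factors (1,1,1).

Reading off H_k = ker ∂_k / im ∂_{k+1}:

  H_0: rank C_0 − rank ∂_1 = 4 − 3 = 1, and the invariant factors of ∂_1 are all 1, so H_0 ≅ Z.
  H_1: rank ker ∂_1 − rank ∂_2 = (6 − 3) − 3 = 0, and the invariant factors of ∂_2 are all 1, so H_1 ≅ 0.
  H_2: rank ker ∂_2 − rank ∂_3 = (4 − 3) − 0 = 1, and there is no ∂_3, so H_2 ≅ Z.

As a check, the Euler characteristic is 4 − 6 + 4 = 2, which agrees with 1 − 0 + 1 = 2.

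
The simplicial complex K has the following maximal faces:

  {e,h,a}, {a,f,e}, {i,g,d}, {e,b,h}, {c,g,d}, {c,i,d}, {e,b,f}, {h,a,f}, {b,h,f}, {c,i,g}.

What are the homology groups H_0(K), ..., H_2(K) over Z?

Fix the vertex order a < b < c < d < e < f < g < h < i and write every simplex with vertices in increasing order. Then dim K = 2 and the simplices of K are:

  0-simplices (9): a, b, c, d, e, f, g, h, i
  1-simplices (15): ae, af, ah, be, bf, bh, cd, cg, ci, dg, di, ef, eh, fh, gi
  2-simplices (10): aef, aeh, afh, bef, beh, bfh, cdg, cdi, cgi, dgi

Hence C_0 ≅ Z^9, C_1 ≅ Z^15, C_2 ≅ Z^10.

Boundary ∂_1: C_1 → C_0 is given by ∂[p,q] = [q] − [p].
The resulting 9×15 matrix has rank 7, and its Smith normal form has invariant factors (1,1,1,1,1,1,1).

The boundary map ∂_2: C_2 → C_1 maps a triangle to the signed sum of its edges. For instance
  ∂beh = eh − bh + be,
  ∂afh = fh − ah + af.
The 15×10 boundary matrix has rank 8 and Smith normal form diag(1,1,1,1,1,1,1,1).

Reading off H_k = ker ∂_k / im ∂_{k+1}:

  H_0: rank C_0 − rank ∂_1 = 9 − 7 = 2, and the invariant factors of ∂_1 are all 1, so H_0 ≅ Z^2.
  H_1: rank ker ∂_1 − rank ∂_2 = (15 − 7) − 8 = 0, and the invariant factors of ∂_2 are all 1, so H_1 ≅ 0.
  H_2: rank ker ∂_2 − rank ∂_3 = (10 − 8) − 0 = 2, and there is no ∂_3, so H_2 ≅ Z^2.

As a check, the Euler characteristic is 9 − 15 + 10 = 4, which agrees with 2 − 0 + 2 = 4.
(K is a triangulation of the disjoint union of the 2-sphere S^2 and the 2-sphere S^2.)

H_0 ≅ Z^2,  H_1 = 0,  H_2 ≅ Z^2.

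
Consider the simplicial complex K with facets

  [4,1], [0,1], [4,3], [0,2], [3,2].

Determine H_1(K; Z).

H_1 = Z.

We work with the vertex ordering 0 < 1 < 2 < 3 < 4. The simplices of K, each written with vertices in increasing order, are:

  0-simplices (5): [0], [1], [2], [3], [4]
  1-simplices (5): [0,1], [0,2], [1,4], [2,3], [3,4]

so the chain groups are C_0 ≅ Z^5, C_1 ≅ Z^5.

Boundary ∂_1: C_1 → C_0 sends each edge [p,q] (with p < q) to q − p.
This gives a 5×5 integer matrix of rank 4; reducing to Smith normal form yields diagonal entries (1,1,1,1).

Now H_k = ker ∂_k / im ∂_{k+1}, so:

  H_1: rank ker ∂_1 − rank ∂_2 = (5 − 4) − 0 = 1, and there is no ∂_2, so H_1 ≅ Z.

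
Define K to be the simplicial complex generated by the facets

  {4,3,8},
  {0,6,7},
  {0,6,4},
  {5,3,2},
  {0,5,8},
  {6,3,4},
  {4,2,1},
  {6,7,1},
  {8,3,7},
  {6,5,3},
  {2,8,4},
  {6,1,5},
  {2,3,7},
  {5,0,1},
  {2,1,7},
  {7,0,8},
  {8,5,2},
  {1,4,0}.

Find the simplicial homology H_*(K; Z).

H_0 = Z,  H_1 = Z ⊕ Z/2,  H_2 = 0.

Fix the vertex order 0 < 1 < 2 < 3 < 4 < 5 < 6 < 7 < 8 and write every simplex with vertices in increasing order. Then dim K = 2 and the simplices of K are:

  0-simplices (9): [0], [1], [2], [3], [4], [5], [6], [7], [8]
  1-simplices (27): (27 of them)
  2-simplices (18): [0,1,4], [0,1,5], [0,4,6], [0,5,8], [0,6,7], [0,7,8], [1,2,4], [1,2,7], [1,5,6], [1,6,7], [2,3,5], [2,3,7], [2,4,8], [2,5,8], [3,4,6], [3,4,8], [3,5,6], [3,7,8]

giving chain groups C_0 ≅ Z^9, C_1 ≅ Z^27, C_2 ≅ Z^18.

∂_1: C_1 → C_0 sends each edge [p,q] (with p < q) to q − p.
The 9×27 boundary matrix has rank 8 and Smith normal form diag(1,1,1,1,1,1,1,1).

The boundary map ∂_2: C_2 → C_1 maps a triangle to the signed sum of its edges. For instance
  ∂[1,2,7] = [2,7] − [1,7] + [1,2],
  ∂[1,5,6] = [5,6] − [1,6] + [1,5].
The resulting 27×18 matrix has rank 18, and its Smith normal form has invariant factors (1,1,1,1,1,1,1,1,1,1,1,1,1,1,1,1,1,2).

Now H_k = ker ∂_k / im ∂_{k+1}, so:

  H_0: rank C_0 − rank ∂_1 = 9 − 8 = 1, and the invariant factors of ∂_1 are all 1, so H_0 = Z.
  H_1: rank ker ∂_1 − rank ∂_2 = (27 − 8) − 18 = 1, and ∂_2 has invariant factor 2 > 1, so H_1 = Z ⊕ Z/2.
  H_2: rank ker ∂_2 − rank ∂_3 = (18 − 18) − 0 = 0, and there is no ∂_3, so H_2 = 0.

(K is a triangulation of the Klein bottle.)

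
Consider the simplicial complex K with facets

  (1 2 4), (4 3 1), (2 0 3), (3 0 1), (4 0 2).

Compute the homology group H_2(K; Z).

H_2 = 0.

Fix the vertex order 0 < 1 < 2 < 3 < 4 and write every simplex with vertices in increasing order. Then dim K = 2 and the simplices of K are:

  0-simplices (5): [0], [1], [2], [3], [4]
  1-simplices (10): [0,1], [0,2], [0,3], [0,4], [1,2], [1,3], [1,4], [2,3], [2,4], [3,4]
  2-simplices (5): [0,1,3], [0,2,3], [0,2,4], [1,2,4], [1,3,4]

so the chain groups are C_0 ≅ Z^5, C_1 ≅ Z^10, C_2 ≅ Z^5.

The boundary map ∂_1: C_1 → C_0 is given by ∂[p,q] = [q] − [p]. For instance
  ∂[3,4] = [4] − [3].
The resulting 5×10 matrix has rank 4, and its Smith normal form has invariant factors (1,1,1,1).

∂_2: C_2 → C_1 sends each 2-simplex [p,q,r] to [q,r] − [p,r] + [p,q]. For instance
  ∂[0,2,4] = [2,4] − [0,4] + [0,2],
  ∂[0,2,3] = [2,3] − [0,3] + [0,2].
As a 10×5 matrix over Z this has rank 5, with invariant factors (1,1,1,1,1).

Computing H_k = (kernel of ∂_k) / (image of ∂_{k+1}):

  H_2: rank ker ∂_2 − rank ∂_3 = (5 − 5) − 0 = 0, and there is no ∂_3, so H_2 ≅ 0.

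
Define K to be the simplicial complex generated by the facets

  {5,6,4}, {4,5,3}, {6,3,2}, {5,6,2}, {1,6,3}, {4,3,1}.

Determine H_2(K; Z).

Fix the vertex order 1 < 2 < 3 < 4 < 5 < 6 and write every simplex with vertices in increasing order. Then dim K = 2 and the simplices of K are:

  0-simplices (6): [1], [2], [3], [4], [5], [6]
  1-simplices (12): [1,3], [1,4], [1,6], [2,3], [2,5], [2,6], [3,4], [3,5], [3,6], [4,5], [4,6], [5,6]
  2-simplices (6): [1,3,4], [1,3,6], [2,3,6], [2,5,6], [3,4,5], [4,5,6]

Hence C_0 ≅ Z^6, C_1 ≅ Z^12, C_2 ≅ Z^6.

Boundary ∂_1: C_1 → C_0 maps an edge to its endpoints' difference, ∂[p,q] = q − p. For instance
  ∂[5,6] = [6] − [5].
The 6×12 boundary matrix has rank 5 and Smith normal form diag(1,1,1,1,1).

The boundary map ∂_2: C_2 → C_1 sends each 2-simplex [p,q,r] to [q,r] − [p,r] + [p,q]. For instance
  ∂[4,5,6] = [5,6] − [4,6] + [4,5],
  ∂[2,5,6] = [5,6] − [2,6] + [2,5].
As a 12×6 matrix over Z this has rank 6, with invariant factors (1,1,1,1,1,1).

From H_k ≅ ker(∂_k) / im(∂_{k+1}) we obtain:

  H_2: rank ker ∂_2 − rank ∂_3 = (6 − 6) − 0 = 0, and there is no ∂_3, so H_2 ≅ 0.

H_2 = 0.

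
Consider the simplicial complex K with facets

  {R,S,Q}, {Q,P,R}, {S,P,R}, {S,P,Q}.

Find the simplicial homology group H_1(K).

Fix the vertex order P < Q < R < S and write every simplex with vertices in increasing order. Then dim K = 2 and the simplices of K are:

  0-simplices (4): P, Q, R, S
  1-simplices (6): PQ, PR, PS, QR, QS, RS
  2-simplices (4): PQR, PQS, PRS, QRS

giving chain groups C_0 ≅ Z^4, C_1 ≅ Z^6, C_2 ≅ Z^4.

∂_1: C_1 → C_0 sends each edge [p,q] (with p < q) to q − p. For instance
  ∂RS = S − R.
As a 4×6 matrix over Z this has rank 3, with invariant factors (1,1,1).

Boundary ∂_2: C_2 → C_1 acts by ∂[p,q,r] = [q,r] − [p,r] + [p,q]. For instance
  ∂PRS = RS − PS + PR,
  ∂PQR = QR − PR + PQ.
The 6×4 boundary matrix has rank 3 and Smith normal form diag(1,1,1).

Now H_k = ker ∂_k / im ∂_{k+1}, so:

  H_1: rank ker ∂_1 − rank ∂_2 = (6 − 3) − 3 = 0, and the invariant factors of ∂_2 are all 1, so H_1 = 0.

H_1 ≅ 0.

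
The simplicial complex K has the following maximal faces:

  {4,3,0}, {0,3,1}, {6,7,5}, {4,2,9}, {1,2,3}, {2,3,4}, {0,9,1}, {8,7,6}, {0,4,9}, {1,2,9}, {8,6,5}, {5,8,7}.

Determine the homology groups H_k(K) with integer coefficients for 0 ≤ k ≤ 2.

Take the total order 0 < 1 < 2 < 3 < 4 < 5 < 6 < 7 < 8 < 9 on the vertex set. Then K (dimension 2) consists of the simplices:

  0-simplices (10): [0], [1], [2], [3], [4], [5], [6], [7], [8], [9]
  1-simplices (18): [0,1], [0,3], [0,4], [0,9], [1,2], [1,3], [1,9], [2,3], [2,4], [2,9], [3,4], [4,9], [5,6], [5,7], [5,8], [6,7], [6,8], [7,8]
  2-simplices (12): [0,1,3], [0,1,9], [0,3,4], [0,4,9], [1,2,3], [1,2,9], [2,3,4], [2,4,9], [5,6,7], [5,6,8], [5,7,8], [6,7,8]

Hence C_0 ≅ Z^10, C_1 ≅ Z^18, C_2 ≅ Z^12.

The boundary map ∂_1: C_1 → C_0 maps an edge to its endpoints' difference, ∂[p,q] = q − p.
This gives a 10×18 integer matrix of rank 8; reducing to Smith normal form yields diagonal entries (1,1,1,1,1,1,1,1).

Boundary ∂_2: C_2 → C_1 maps a triangle to the signed sum of its edges. For instance
  ∂[5,7,8] = [7,8] − [5,8] + [5,7],
  ∂[0,1,9] = [1,9] − [0,9] + [0,1].
The resulting 18×12 matrix has rank 10, and its Smith normal form has invariant factors (1,1,1,1,1,1,1,1,1,1).

From H_k ≅ ker(∂_k) / im(∂_{k+1}) we obtain:

  H_0: rank C_0 − rank ∂_1 = 10 − 8 = 2, and the invariant factors of ∂_1 are all 1, so H_0 ≅ Z^2.
  H_1: rank ker ∂_1 − rank ∂_2 = (18 − 8) − 10 = 0, and the invariant factors of ∂_2 are all 1, so H_1 ≅ 0.
  H_2: rank ker ∂_2 − rank ∂_3 = (12 − 10) − 0 = 2, and there is no ∂_3, so H_2 ≅ Z^2.

As a check, the Euler characteristic is 10 − 18 + 12 = 4, which agrees with 2 − 0 + 2 = 4.
(K is a triangulation of the disjoint union of the 2-sphere S^2 and the 2-sphere S^2.)

H_0 = Z^2,  H_1 = 0,  H_2 = Z^2.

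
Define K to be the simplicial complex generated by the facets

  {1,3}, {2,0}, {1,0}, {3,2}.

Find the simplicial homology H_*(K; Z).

Fix the vertex order 0 < 1 < 2 < 3 and write every simplex with vertices in increasing order. Then dim K = 1 and the simplices of K are:

  0-simplices (4): [0], [1], [2], [3]
  1-simplices (4): [0,1], [0,2], [1,3], [2,3]

giving chain groups C_0 ≅ Z^4, C_1 ≅ Z^4.

Boundary ∂_1: C_1 → C_0 maps an edge to its endpoints' difference, ∂[p,q] = q − p.
The 4×4 boundary matrix has rank 3 and Smith normal form diag(1,1,1).

Now H_k = ker ∂_k / im ∂_{k+1}, so:

  H_0: rank C_0 − rank ∂_1 = 4 − 3 = 1, and the invariant factors of ∂_1 are all 1, so H_0 ≅ Z.
  H_1: rank ker ∂_1 − rank ∂_2 = (4 − 3) − 0 = 1, and there is no ∂_2, so H_1 ≅ Z.

(K is a triangulation of the circle S^1.)

H_0 ≅ Z,  H_1 ≅ Z.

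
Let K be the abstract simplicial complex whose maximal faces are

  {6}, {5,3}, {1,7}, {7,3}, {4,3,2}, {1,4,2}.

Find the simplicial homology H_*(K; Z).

Take the total order 1 < 2 < 3 < 4 < 5 < 6 < 7 on the vertex set. Then K (dimension 2) consists of the simplices:

  0-simplices (7): [1], [2], [3], [4], [5], [6], [7]
  1-simplices (8): [1,2], [1,4], [1,7], [2,3], [2,4], [3,4], [3,5], [3,7]
  2-simplices (2): [1,2,4], [2,3,4]

so the chain groups are C_0 ≅ Z^7, C_1 ≅ Z^8, C_2 ≅ Z^2.

The boundary map ∂_1: C_1 → C_0 sends each edge [p,q] (with p < q) to q − p. For instance
  ∂[1,7] = [7] − [1].
This gives a 7×8 integer matrix of rank 5; reducing to Smith normal form yields diagonal entries (1,1,1,1,1).

Boundary ∂_2: C_2 → C_1 acts by ∂[p,q,r] = [q,r] − [p,r] + [p,q]. For instance
  ∂[2,3,4] = [3,4] − [2,4] + [2,3],
  ∂[1,2,4] = [2,4] − [1,4] + [1,2].
This gives a 8×2 integer matrix of rank 2; reducing to Smith normal form yields diagonal entries (1,1).

Now H_k = ker ∂_k / im ∂_{k+1}, so:

  H_0: rank C_0 − rank ∂_1 = 7 − 5 = 2, and the invariant factors of ∂_1 are all 1, so H_0 ≅ Z^2.
  H_1: rank ker ∂_1 − rank ∂_2 = (8 − 5) − 2 = 1, and the invariant factors of ∂_2 are all 1, so H_1 ≅ Z.
  H_2: rank ker ∂_2 − rank ∂_3 = (2 − 2) − 0 = 0, and there is no ∂_3, so H_2 ≅ 0.

H_0 ≅ Z^2,  H_1 ≅ Z,  H_2 = 0.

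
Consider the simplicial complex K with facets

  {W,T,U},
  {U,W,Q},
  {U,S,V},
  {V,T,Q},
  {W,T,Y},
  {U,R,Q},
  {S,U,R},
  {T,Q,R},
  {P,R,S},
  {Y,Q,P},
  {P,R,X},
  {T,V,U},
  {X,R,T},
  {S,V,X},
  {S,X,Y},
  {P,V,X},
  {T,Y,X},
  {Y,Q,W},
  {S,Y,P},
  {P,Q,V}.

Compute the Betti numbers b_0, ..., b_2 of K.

Order the vertices as P < Q < R < S < T < U < V < W < X < Y. Listing each simplex with vertices in this order, K has dimension 2 with simplices:

  0-simplices (10): P, Q, R, S, T, U, V, W, X, Y
  1-simplices (30): PQ, PR, PS, PV, PX, PY, QR, QT, QU, QV, QW, QY, RS, RT, RU, RX, SU, SV, SX, SY, TU, TV, TW, TX, TY, UV, UW, VX, WY, XY
  2-simplices (20): PQV, PQY, PRS, PRX, PSY, PVX, QRT, QRU, QTV, QUW, QWY, RSU, RTX, SUV, SVX, SXY, TUV, TUW, TWY, TXY

Hence C_0 ≅ Z^10, C_1 ≅ Z^30, C_2 ≅ Z^20.

The boundary map ∂_1: C_1 → C_0 maps an edge to its endpoints' difference, ∂[p,q] = q − p. For instance
  ∂TW = W − T.
This gives a 10×30 integer matrix of rank 9; reducing to Smith normal form yields diagonal entries (1,1,1,1,1,1,1,1,1).

∂_2: C_2 → C_1 maps a triangle to the signed sum of its edges. For instance
  ∂QTV = TV − QV + QT,
  ∂PVX = VX − PX + PV.
As a 30×20 matrix over Z this has rank 20, with invariant factors (1,1,1,1,1,1,1,1,1,1,1,1,1,1,1,1,1,1,1,2).

Reading off H_k = ker ∂_k / im ∂_{k+1}:

  H_0: rank C_0 − rank ∂_1 = 10 − 9 = 1, and the invariant factors of ∂_1 are all 1, so H_0 ≅ Z.
  H_1: rank ker ∂_1 − rank ∂_2 = (30 − 9) − 20 = 1, and ∂_2 has invariant factor 2 > 1, so H_1 ≅ Z ⊕ Z/2.
  H_2: rank ker ∂_2 − rank ∂_3 = (20 − 20) − 0 = 0, and there is no ∂_3, so H_2 ≅ 0.

As a check, the Euler characteristic is 10 − 30 + 20 = 0, which agrees with 1 − 1 + 0 = 0.

Hence the Betti numbers are b_0 = 1, b_1 = 1, b_2 = 0.

b_0 = 1, b_1 = 1, b_2 = 0.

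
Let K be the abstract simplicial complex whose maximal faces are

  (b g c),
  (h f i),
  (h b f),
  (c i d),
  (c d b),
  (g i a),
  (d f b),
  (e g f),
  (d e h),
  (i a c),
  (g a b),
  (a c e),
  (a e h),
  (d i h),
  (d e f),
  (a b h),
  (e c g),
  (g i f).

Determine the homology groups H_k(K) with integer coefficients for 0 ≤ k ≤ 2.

Fix the vertex order a < b < c < d < e < f < g < h < i and write every simplex with vertices in increasing order. Then dim K = 2 and the simplices of K are:

  0-simplices (9): a, b, c, d, e, f, g, h, i
  1-simplices (27): ab, ac, ae, ag, ah, ai, bc, bd, bf, bg, bh, cd, ce, cg, ci, de, df, dh, di, ef, eg, eh, fg, fh, fi, gi, hi
  2-simplices (18): abg, abh, ace, aci, aeh, agi, bcd, bcg, bdf, bfh, cdi, ceg, def, deh, dhi, efg, fgi, fhi

so the chain groups are C_0 ≅ Z^9, C_1 ≅ Z^27, C_2 ≅ Z^18.

∂_1: C_1 → C_0 maps an edge to its endpoints' difference, ∂[p,q] = q − p.
The resulting 9×27 matrix has rank 8, and its Smith normal form has invariant factors (1,1,1,1,1,1,1,1).

∂_2: C_2 → C_1 acts by ∂[p,q,r] = [q,r] − [p,r] + [p,q]. For instance
  ∂aeh = eh − ah + ae,
  ∂abg = bg − ag + ab.
The resulting 27×18 matrix has rank 18, and its Smith normal form has invariant factors (1,1,1,1,1,1,1,1,1,1,1,1,1,1,1,1,1,2).

Reading off H_k = ker ∂_k / im ∂_{k+1}:

  H_0: rank C_0 − rank ∂_1 = 9 − 8 = 1, and the invariant factors of ∂_1 are all 1, so H_0 = Z.
  H_1: rank ker ∂_1 − rank ∂_2 = (27 − 8) − 18 = 1, and ∂_2 has invariant factor 2 > 1, so H_1 = Z × Z/2.
  H_2: rank ker ∂_2 − rank ∂_3 = (18 − 18) − 0 = 0, and there is no ∂_3, so H_2 = 0.

As a check, the Euler characteristic is 9 − 27 + 18 = 0, which agrees with 1 − 1 + 0 = 0.
(K is a triangulation of the Klein bottle.)

H_0 = Z,  H_1 = Z × Z/2,  H_2 = 0.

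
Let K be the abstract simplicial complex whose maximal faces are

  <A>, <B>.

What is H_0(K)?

H_0 ≅ Z^2.

Take the total order A < B on the vertex set. Then K (dimension 0) consists of the simplices:

  0-simplices (2): A, B

so the chain groups are C_0 ≅ Z^2.

Reading off H_k = ker ∂_k / im ∂_{k+1}:

  H_0: rank C_0 − rank ∂_1 = 2 − 0 = 2, and there is no ∂_1, so H_0 ≅ Z^2.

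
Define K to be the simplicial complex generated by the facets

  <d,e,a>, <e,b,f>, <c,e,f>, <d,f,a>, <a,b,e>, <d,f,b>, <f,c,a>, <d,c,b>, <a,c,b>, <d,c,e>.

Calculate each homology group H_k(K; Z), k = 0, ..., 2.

H_0 ≅ Z,  H_1 ≅ Z/2,  H_2 = 0.

Take the total order a < b < c < d < e < f on the vertex set. Then K (dimension 2) consists of the simplices:

  0-simplices (6): a, b, c, d, e, f
  1-simplices (15): ab, ac, ad, ae, af, bc, bd, be, bf, cd, ce, cf, de, df, ef
  2-simplices (10): abc, abe, acf, ade, adf, bcd, bdf, bef, cde, cef

Hence C_0 ≅ Z^6, C_1 ≅ Z^15, C_2 ≅ Z^10.

Boundary ∂_1: C_1 → C_0 is given by ∂[p,q] = [q] − [p].
The 6×15 boundary matrix has rank 5 and Smith normal form diag(1,1,1,1,1).

The boundary map ∂_2: C_2 → C_1 maps a triangle to the signed sum of its edges. For instance
  ∂bef = ef − bf + be,
  ∂bcd = cd − bd + bc.
As a 15×10 matrix over Z this has rank 10, with invariant factors (1,1,1,1,1,1,1,1,1,2).

Now H_k = ker ∂_k / im ∂_{k+1}, so:

  H_0: rank C_0 − rank ∂_1 = 6 − 5 = 1, and the invariant factors of ∂_1 are all 1, so H_0 = Z.
  H_1: rank ker ∂_1 − rank ∂_2 = (15 − 5) − 10 = 0, and ∂_2 has invariant factor 2 > 1, so H_1 = Z/2.
  H_2: rank ker ∂_2 − rank ∂_3 = (10 − 10) − 0 = 0, and there is no ∂_3, so H_2 = 0.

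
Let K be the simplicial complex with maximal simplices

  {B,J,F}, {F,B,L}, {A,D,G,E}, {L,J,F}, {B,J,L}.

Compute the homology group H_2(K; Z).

H_2 = Z.

We work with the vertex ordering A < B < D < E < F < G < J < L. The simplices of K, each written with vertices in increasing order, are:

  0-simplices (8): A, B, D, E, F, G, J, L
  1-simplices (12): AD, AE, AG, BF, BJ, BL, DE, DG, EG, FJ, FL, JL
  2-simplices (8): ADE, ADG, AEG, BFJ, BFL, BJL, DEG, FJL
  3-simplices (1): ADEG

Hence C_0 ≅ Z^8, C_1 ≅ Z^12, C_2 ≅ Z^8, C_3 ≅ Z^1.

Boundary ∂_1: C_1 → C_0 maps an edge to its endpoints' difference, ∂[p,q] = q − p. For instance
  ∂FL = L − F.
The 8×12 boundary matrix has rank 6 and Smith normal form diag(1,1,1,1,1,1).

Boundary ∂_2: C_2 → C_1 maps a triangle to the signed sum of its edges. For instance
  ∂AEG = EG − AG + AE,
  ∂FJL = JL − FL + FJ.
This gives a 12×8 integer matrix of rank 6; reducing to Smith normal form yields diagonal entries (1,1,1,1,1,1).

The boundary map ∂_3: C_3 → C_2 sends each 3-simplex σ to the alternating sum Σ_i (−1)^i (σ with its i-th vertex removed). For instance
  ∂ADEG = DEG − AEG + ADG − ADE.
As a 8×1 matrix over Z this has rank 1, with invariant factors (1).

Computing H_k = (kernel of ∂_k) / (image of ∂_{k+1}):

  H_2: rank ker ∂_2 − rank ∂_3 = (8 − 6) − 1 = 1, and the invariant factors of ∂_3 are all 1, so H_2 = Z.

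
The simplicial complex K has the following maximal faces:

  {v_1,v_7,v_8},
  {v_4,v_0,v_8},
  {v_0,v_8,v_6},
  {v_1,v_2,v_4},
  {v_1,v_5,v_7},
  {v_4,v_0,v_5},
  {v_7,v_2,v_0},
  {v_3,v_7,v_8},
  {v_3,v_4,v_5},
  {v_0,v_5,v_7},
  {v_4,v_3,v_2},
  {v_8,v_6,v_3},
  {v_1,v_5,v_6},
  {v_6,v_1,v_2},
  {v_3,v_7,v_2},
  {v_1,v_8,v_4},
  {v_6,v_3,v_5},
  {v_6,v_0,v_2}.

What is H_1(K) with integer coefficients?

H_1 ≅ Z^2.

K has 9 vertices, 27 edges, 18 triangles.
rank ∂_1 = 8, rank ∂_2 = 17 ⇒ b_1 = 27 − 8 − 17 = 2; all invariant factors of ∂_2 are 1 so no torsion. So H_1 = Z^2.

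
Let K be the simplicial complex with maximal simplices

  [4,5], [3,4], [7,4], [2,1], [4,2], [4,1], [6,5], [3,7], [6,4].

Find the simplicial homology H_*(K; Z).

H_0 ≅ Z,  H_1 ≅ Z^3.

Order the vertices as 1 < 2 < 3 < 4 < 5 < 6 < 7. Listing each simplex with vertices in this order, K has dimension 1 with simplices:

  0-simplices (7): [1], [2], [3], [4], [5], [6], [7]
  1-simplices (9): [1,2], [1,4], [2,4], [3,4], [3,7], [4,5], [4,6], [4,7], [5,6]

so the chain groups are C_0 ≅ Z^7, C_1 ≅ Z^9.

Boundary ∂_1: C_1 → C_0 maps an edge to its endpoints' difference, ∂[p,q] = q − p. For instance
  ∂[2,4] = [4] − [2].
This gives a 7×9 integer matrix of rank 6; reducing to Smith normal form yields diagonal entries (1,1,1,1,1,1).

Now H_k = ker ∂_k / im ∂_{k+1}, so:

  H_0: rank C_0 − rank ∂_1 = 7 − 6 = 1, and the invariant factors of ∂_1 are all 1, so H_0 ≅ Z.
  H_1: rank ker ∂_1 − rank ∂_2 = (9 − 6) − 0 = 3, and there is no ∂_2, so H_1 ≅ Z^3.

As a check, the Euler characteristic is 7 − 9 = -2, which agrees with 1 − 3 = -2.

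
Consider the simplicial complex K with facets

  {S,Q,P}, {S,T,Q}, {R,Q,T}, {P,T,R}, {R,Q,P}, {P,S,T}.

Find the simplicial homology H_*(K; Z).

H_0 = Z,  H_1 = 0,  H_2 = Z.

Take the total order P < Q < R < S < T on the vertex set. Then K (dimension 2) consists of the simplices:

  0-simplices (5): P, Q, R, S, T
  1-simplices (9): PQ, PR, PS, PT, QR, QS, QT, RT, ST
  2-simplices (6): PQR, PQS, PRT, PST, QRT, QST

Hence C_0 ≅ Z^5, C_1 ≅ Z^9, C_2 ≅ Z^6.

∂_1: C_1 → C_0 maps an edge to its endpoints' difference, ∂[p,q] = q − p.
This gives a 5×9 integer matrix of rank 4; reducing to Smith normal form yields diagonal entries (1,1,1,1).

The boundary map ∂_2: C_2 → C_1 acts by ∂[p,q,r] = [q,r] − [p,r] + [p,q]. For instance
  ∂PQR = QR − PR + PQ,
  ∂QRT = RT − QT + QR.
The resulting 9×6 matrix has rank 5, and its Smith normal form has invariant factors (1,1,1,1,1).

From H_k ≅ ker(∂_k) / im(∂_{k+1}) we obtain:

  H_0: rank C_0 − rank ∂_1 = 5 − 4 = 1, and the invariant factors of ∂_1 are all 1, so H_0 ≅ Z.
  H_1: rank ker ∂_1 − rank ∂_2 = (9 − 4) − 5 = 0, and the invariant factors of ∂_2 are all 1, so H_1 ≅ 0.
  H_2: rank ker ∂_2 − rank ∂_3 = (6 − 5) − 0 = 1, and there is no ∂_3, so H_2 ≅ Z.

As a check, the Euler characteristic is 5 − 9 + 6 = 2, which agrees with 1 − 0 + 1 = 2.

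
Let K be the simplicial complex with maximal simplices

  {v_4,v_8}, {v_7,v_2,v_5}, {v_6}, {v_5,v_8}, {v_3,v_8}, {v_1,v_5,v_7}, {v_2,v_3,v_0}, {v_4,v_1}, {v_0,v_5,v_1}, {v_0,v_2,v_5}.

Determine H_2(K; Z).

H_2 = 0.

Take the total order v_0 < v_1 < v_2 < v_3 < v_4 < v_5 < v_6 < v_7 < v_8 on the vertex set. Then K (dimension 2) consists of the simplices:

  0-simplices (9): [v_0], [v_1], [v_2], [v_3], [v_4], [v_5], [v_6], [v_7], [v_8]
  1-simplices (14): [v_0,v_1], [v_0,v_2], [v_0,v_3], [v_0,v_5], [v_1,v_4], [v_1,v_5], [v_1,v_7], [v_2,v_3], [v_2,v_5], [v_2,v_7], [v_3,v_8], [v_4,v_8], [v_5,v_7], [v_5,v_8]
  2-simplices (5): [v_0,v_1,v_5], [v_0,v_2,v_3], [v_0,v_2,v_5], [v_1,v_5,v_7], [v_2,v_5,v_7]

Hence C_0 ≅ Z^9, C_1 ≅ Z^14, C_2 ≅ Z^5.

∂_1: C_1 → C_0 maps an edge to its endpoints' difference, ∂[p,q] = q − p. For instance
  ∂[v_0,v_5] = [v_5] − [v_0].
The 9×14 boundary matrix has rank 7 and Smith normal form diag(1,1,1,1,1,1,1).

The boundary map ∂_2: C_2 → C_1 sends each 2-simplex [p,q,r] to [q,r] − [p,r] + [p,q]. For instance
  ∂[v_0,v_1,v_5] = [v_1,v_5] − [v_0,v_5] + [v_0,v_1],
  ∂[v_0,v_2,v_3] = [v_2,v_3] − [v_0,v_3] + [v_0,v_2].
As a 14×5 matrix over Z this has rank 5, with invariant factors (1,1,1,1,1).

Reading off H_k = ker ∂_k / im ∂_{k+1}:

  H_2: rank ker ∂_2 − rank ∂_3 = (5 − 5) − 0 = 0, and there is no ∂_3, so H_2 = 0.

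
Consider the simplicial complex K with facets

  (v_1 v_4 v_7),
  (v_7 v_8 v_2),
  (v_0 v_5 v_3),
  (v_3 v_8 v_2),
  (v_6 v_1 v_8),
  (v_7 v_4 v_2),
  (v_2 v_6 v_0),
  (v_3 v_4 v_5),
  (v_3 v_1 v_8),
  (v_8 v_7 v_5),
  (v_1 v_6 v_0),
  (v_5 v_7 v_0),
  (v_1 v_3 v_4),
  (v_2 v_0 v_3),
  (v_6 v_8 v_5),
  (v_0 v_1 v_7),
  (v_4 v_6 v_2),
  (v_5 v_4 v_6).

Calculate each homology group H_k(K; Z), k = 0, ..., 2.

H_0 ≅ Z,  H_1 ≅ Z^2,  H_2 ≅ Z.

Take the total order v_0 < v_1 < v_2 < v_3 < v_4 < v_5 < v_6 < v_7 < v_8 on the vertex set. Then K (dimension 2) consists of the simplices:

  0-simplices (9): [v_0], [v_1], [v_2], [v_3], [v_4], [v_5], [v_6], [v_7], [v_8]
  1-simplices (27): (27 of them)
  2-simplices (18): (18 of them)

Hence C_0 ≅ Z^9, C_1 ≅ Z^27, C_2 ≅ Z^18.

Boundary ∂_1: C_1 → C_0 maps an edge to its endpoints' difference, ∂[p,q] = q − p.
As a 9×27 matrix over Z this has rank 8, with invariant factors (1,1,1,1,1,1,1,1).

Boundary ∂_2: C_2 → C_1 maps a triangle to the signed sum of its edges. For instance
  ∂[v_2,v_7,v_8] = [v_7,v_8] − [v_2,v_8] + [v_2,v_7],
  ∂[v_3,v_4,v_5] = [v_4,v_5] − [v_3,v_5] + [v_3,v_4].
The resulting 27×18 matrix has rank 17, and its Smith normal form has invariant factors (1,1,1,1,1,1,1,1,1,1,1,1,1,1,1,1,1).

Reading off H_k = ker ∂_k / im ∂_{k+1}:

  H_0: rank C_0 − rank ∂_1 = 9 − 8 = 1, and the invariant factors of ∂_1 are all 1, so H_0 = Z.
  H_1: rank ker ∂_1 − rank ∂_2 = (27 − 8) − 17 = 2, and the invariant factors of ∂_2 are all 1, so H_1 = Z^2.
  H_2: rank ker ∂_2 − rank ∂_3 = (18 − 17) − 0 = 1, and there is no ∂_3, so H_2 = Z.

(K is a triangulation of the torus T^2.)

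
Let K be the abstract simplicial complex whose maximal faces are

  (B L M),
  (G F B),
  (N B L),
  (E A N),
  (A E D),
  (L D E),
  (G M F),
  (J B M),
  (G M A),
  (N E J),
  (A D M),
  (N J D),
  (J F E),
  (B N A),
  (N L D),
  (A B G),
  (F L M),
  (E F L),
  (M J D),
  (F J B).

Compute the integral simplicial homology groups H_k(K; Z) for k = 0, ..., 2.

Take the total order A < B < D < E < F < G < J < L < M < N on the vertex set. Then K (dimension 2) consists of the simplices:

  0-simplices (10): A, B, D, E, F, G, J, L, M, N
  1-simplices (30): AB, AD, AE, AG, AM, AN, BF, BG, BJ, BL, BM, BN, DE, DJ, DL, DM, DN, EF, EJ, EL, EN, FG, FJ, FL, FM, GM, JM, JN, LM, LN
  2-simplices (20): ABG, ABN, ADE, ADM, AEN, AGM, BFG, BFJ, BJM, BLM, BLN, DEL, DJM, DJN, DLN, EFJ, EFL, EJN, FGM, FLM

so the chain groups are C_0 ≅ Z^10, C_1 ≅ Z^30, C_2 ≅ Z^20.

∂_1: C_1 → C_0 is given by ∂[p,q] = [q] − [p]. For instance
  ∂BM = M − B.
This gives a 10×30 integer matrix of rank 9; reducing to Smith normal form yields diagonal entries (1,1,1,1,1,1,1,1,1).

Boundary ∂_2: C_2 → C_1 sends each 2-simplex [p,q,r] to [q,r] − [p,r] + [p,q]. For instance
  ∂DJM = JM − DM + DJ,
  ∂ADM = DM − AM + AD.
The 30×20 boundary matrix has rank 20 and Smith normal form diag(1,1,1,1,1,1,1,1,1,1,1,1,1,1,1,1,1,1,1,2).

Now H_k = ker ∂_k / im ∂_{k+1}, so:

  H_0: rank C_0 − rank ∂_1 = 10 − 9 = 1, and the invariant factors of ∂_1 are all 1, so H_0 = Z.
  H_1: rank ker ∂_1 − rank ∂_2 = (30 − 9) − 20 = 1, and ∂_2 has invariant factor 2 > 1, so H_1 = Z ⊕ Z/2.
  H_2: rank ker ∂_2 − rank ∂_3 = (20 − 20) − 0 = 0, and there is no ∂_3, so H_2 = 0.

As a check, the Euler characteristic is 10 − 30 + 20 = 0, which agrees with 1 − 1 + 0 = 0.
(K is a triangulation of the Klein bottle.)

H_0 ≅ Z,  H_1 ≅ Z ⊕ Z/2,  H_2 = 0.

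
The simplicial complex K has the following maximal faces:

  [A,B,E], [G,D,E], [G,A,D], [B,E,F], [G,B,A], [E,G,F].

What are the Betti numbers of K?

Fix the vertex order A < B < D < E < F < G and write every simplex with vertices in increasing order. Then dim K = 2 and the simplices of K are:

  0-simplices (6): A, B, D, E, F, G
  1-simplices (12): AB, AD, AE, AG, BE, BF, BG, DE, DG, EF, EG, FG
  2-simplices (6): ABE, ABG, ADG, BEF, DEG, EFG

Hence C_0 ≅ Z^6, C_1 ≅ Z^12, C_2 ≅ Z^6.

Boundary ∂_1: C_1 → C_0 is given by ∂[p,q] = [q] − [p].
This gives a 6×12 integer matrix of rank 5; reducing to Smith normal form yields diagonal entries (1,1,1,1,1).

The boundary map ∂_2: C_2 → C_1 maps a triangle to the signed sum of its edges. For instance
  ∂BEF = EF − BF + BE,
  ∂DEG = EG − DG + DE.
This gives a 12×6 integer matrix of rank 6; reducing to Smith normal form yields diagonal entries (1,1,1,1,1,1).

Computing H_k = (kernel of ∂_k) / (image of ∂_{k+1}):

  H_0: rank C_0 − rank ∂_1 = 6 − 5 = 1, and the invariant factors of ∂_1 are all 1, so H_0 = Z.
  H_1: rank ker ∂_1 − rank ∂_2 = (12 − 5) − 6 = 1, and the invariant factors of ∂_2 are all 1, so H_1 = Z.
  H_2: rank ker ∂_2 − rank ∂_3 = (6 − 6) − 0 = 0, and there is no ∂_3, so H_2 = 0.

(K is a triangulation of the cylinder S^1 x I.)

Hence the Betti numbers are b_0 = 1, b_1 = 1, b_2 = 0.

b_0 = 1, b_1 = 1, b_2 = 0.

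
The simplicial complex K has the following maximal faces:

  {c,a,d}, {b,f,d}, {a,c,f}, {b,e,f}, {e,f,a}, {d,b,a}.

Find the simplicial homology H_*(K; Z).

Order the vertices as a < b < c < d < e < f. Listing each simplex with vertices in this order, K has dimension 2 with simplices:

  0-simplices (6): a, b, c, d, e, f
  1-simplices (12): ab, ac, ad, ae, af, bd, be, bf, cd, cf, df, ef
  2-simplices (6): abd, acd, acf, aef, bdf, bef

giving chain groups C_0 ≅ Z^6, C_1 ≅ Z^12, C_2 ≅ Z^6.

Boundary ∂_1: C_1 → C_0 sends each edge [p,q] (with p < q) to q − p.
The resulting 6×12 matrix has rank 5, and its Smith normal form has invariant factors (1,1,1,1,1).

∂_2: C_2 → C_1 maps a triangle to the signed sum of its edges. For instance
  ∂acf = cf − af + ac,
  ∂bdf = df − bf + bd.
The 12×6 boundary matrix has rank 6 and Smith normal form diag(1,1,1,1,1,1).

Computing H_k = (kernel of ∂_k) / (image of ∂_{k+1}):

  H_0: rank C_0 − rank ∂_1 = 6 − 5 = 1, and the invariant factors of ∂_1 are all 1, so H_0 ≅ Z.
  H_1: rank ker ∂_1 − rank ∂_2 = (12 − 5) − 6 = 1, and the invariant factors of ∂_2 are all 1, so H_1 ≅ Z.
  H_2: rank ker ∂_2 − rank ∂_3 = (6 − 6) − 0 = 0, and there is no ∂_3, so H_2 ≅ 0.

H_0 = Z,  H_1 = Z,  H_2 = 0.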